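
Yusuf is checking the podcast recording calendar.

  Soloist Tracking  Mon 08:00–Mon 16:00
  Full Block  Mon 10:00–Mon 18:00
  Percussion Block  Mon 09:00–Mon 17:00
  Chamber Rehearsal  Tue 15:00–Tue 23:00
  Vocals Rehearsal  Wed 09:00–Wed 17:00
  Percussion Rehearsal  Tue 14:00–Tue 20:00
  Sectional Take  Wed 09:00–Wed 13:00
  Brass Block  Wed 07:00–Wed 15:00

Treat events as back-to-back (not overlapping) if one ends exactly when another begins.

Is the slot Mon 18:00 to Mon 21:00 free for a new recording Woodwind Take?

Soloist Tracking: ends Mon 16:00 at or before Woodwind Take starts Mon 18:00 → clear.
Percussion Block: ends Mon 17:00 at or before Woodwind Take starts Mon 18:00 → clear.
Full Block: ends Mon 18:00 at or before Woodwind Take starts Mon 18:00 → clear.
Percussion Rehearsal: starts Tue 14:00 at or after Woodwind Take ends Mon 21:00 → clear.
Chamber Rehearsal: starts Tue 15:00 at or after Woodwind Take ends Mon 21:00 → clear.
Brass Block: starts Wed 07:00 at or after Woodwind Take ends Mon 21:00 → clear.
Vocals Rehearsal: starts Wed 09:00 at or after Woodwind Take ends Mon 21:00 → clear.
Sectional Take: starts Wed 09:00 at or after Woodwind Take ends Mon 21:00 → clear.

Yes — the slot is free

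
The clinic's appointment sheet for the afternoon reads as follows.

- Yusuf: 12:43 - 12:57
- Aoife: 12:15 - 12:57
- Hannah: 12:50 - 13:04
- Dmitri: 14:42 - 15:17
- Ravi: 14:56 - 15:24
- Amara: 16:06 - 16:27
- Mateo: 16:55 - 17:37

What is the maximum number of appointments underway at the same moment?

3

Sweep the timeline, counting +1 at each start and −1 at each end (ends before starts at a tie):
12:15 start Aoife → 1
12:43 start Yusuf → 2
12:50 start Hannah → 3
12:57 end Aoife → 2
12:57 end Yusuf → 1
13:04 end Hannah → 0
14:42 start Dmitri → 1
14:56 start Ravi → 2
15:17 end Dmitri → 1
15:24 end Ravi → 0
16:06 start Amara → 1
16:27 end Amara → 0
16:55 start Mateo → 1
17:37 end Mateo → 0
Peak is 3, at 12:50 (Aoife, Hannah, Yusuf).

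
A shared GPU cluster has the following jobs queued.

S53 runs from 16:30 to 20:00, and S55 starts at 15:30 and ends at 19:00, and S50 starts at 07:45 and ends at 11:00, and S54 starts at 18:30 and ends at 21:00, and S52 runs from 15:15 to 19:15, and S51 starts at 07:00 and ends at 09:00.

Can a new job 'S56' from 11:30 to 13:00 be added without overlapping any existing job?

S51: ends 09:00 at or before S56 starts 11:30 → clear.
S50: ends 11:00 at or before S56 starts 11:30 → clear.
S52: starts 15:15 at or after S56 ends 13:00 → clear.
S55: starts 15:30 at or after S56 ends 13:00 → clear.
S53: starts 16:30 at or after S56 ends 13:00 → clear.
S54: starts 18:30 at or after S56 ends 13:00 → clear.

Yes — the slot is free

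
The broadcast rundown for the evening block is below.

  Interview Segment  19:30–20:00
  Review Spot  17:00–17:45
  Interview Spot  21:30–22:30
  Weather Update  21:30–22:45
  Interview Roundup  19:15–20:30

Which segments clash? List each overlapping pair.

Interview Roundup & Interview Segment, Interview Spot & Weather Update

Sorted by start: Review Spot, Interview Roundup, Interview Segment, Interview Spot, Weather Update.
Interview Roundup starts after Review Spot ends, so Review Spot has no further overlaps.
Interview Segment starts before Interview Roundup ends → Interview Roundup and Interview Segment overlap.
Interview Spot starts after Interview Roundup ends, so Interview Roundup has no further overlaps.
Interview Spot starts after Interview Segment ends, so Interview Segment has no further overlaps.
Weather Update starts before Interview Spot ends → Interview Spot and Weather Update overlap.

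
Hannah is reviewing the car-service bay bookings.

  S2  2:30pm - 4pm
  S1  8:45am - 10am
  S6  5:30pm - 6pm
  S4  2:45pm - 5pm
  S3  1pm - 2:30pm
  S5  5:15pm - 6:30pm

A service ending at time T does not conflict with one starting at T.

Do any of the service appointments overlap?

Yes

Sorted by start: S1, S3, S2, S4, S5, S6.
S3 starts after S1 ends — done with S1.
S2 starts exactly when S3 ends (back-to-back, no overlap) — done with S3.
S4 starts before S2 ends → S2 and S4 overlap.
That's a conflict, so the schedule is not conflict-free.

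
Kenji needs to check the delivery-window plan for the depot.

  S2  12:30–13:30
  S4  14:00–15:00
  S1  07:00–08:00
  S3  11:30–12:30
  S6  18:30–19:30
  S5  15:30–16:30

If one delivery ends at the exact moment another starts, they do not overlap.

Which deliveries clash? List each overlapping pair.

none

Sorted by start: S1, S3, S2, S4, S5, S6.
S3 starts after S1 ends; S1 is clear from here.
S2 starts exactly when S3 ends (back-to-back, no overlap); S3 is clear from here.
S4 starts after S2 ends; S2 is clear from here.
S5 starts after S4 ends; S4 is clear from here.
S6 starts after S5 ends.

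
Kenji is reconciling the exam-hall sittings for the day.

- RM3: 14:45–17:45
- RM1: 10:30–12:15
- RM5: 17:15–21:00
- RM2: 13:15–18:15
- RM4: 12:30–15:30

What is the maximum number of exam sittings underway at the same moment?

3

Sweep the timeline, counting +1 at each start and −1 at each end (ends before starts at a tie):
10:30 start RM1 → 1
12:15 end RM1 → 0
12:30 start RM4 → 1
13:15 start RM2 → 2
14:45 start RM3 → 3
15:30 end RM4 → 2
17:15 start RM5 → 3
17:45 end RM3 → 2
18:15 end RM2 → 1
21:00 end RM5 → 0
Peak is 3, at 14:45 (RM2, RM3, RM4).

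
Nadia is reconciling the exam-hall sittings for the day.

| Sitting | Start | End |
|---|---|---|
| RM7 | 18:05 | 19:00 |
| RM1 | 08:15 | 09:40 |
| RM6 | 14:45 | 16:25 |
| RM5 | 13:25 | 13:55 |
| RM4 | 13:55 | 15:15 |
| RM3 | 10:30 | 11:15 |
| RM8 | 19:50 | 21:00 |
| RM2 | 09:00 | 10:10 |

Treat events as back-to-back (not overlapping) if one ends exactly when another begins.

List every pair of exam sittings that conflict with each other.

Sorted by start: RM1, RM2, RM3, RM5, RM4, RM6, RM7, RM8.
RM2 starts before RM1 ends → RM1 and RM2 overlap.
RM3 starts after RM1 ends, so RM1 has no further overlaps.
RM3 starts after RM2 ends, so RM2 has no further overlaps.
RM5 starts after RM3 ends, so RM3 has no further overlaps.
RM4 starts exactly when RM5 ends (back-to-back, no overlap), so RM5 has no further overlaps.
RM6 starts before RM4 ends → RM4 and RM6 overlap.
RM7 starts after RM4 ends, so RM4 has no further overlaps.
RM7 starts after RM6 ends, so RM6 has no further overlaps.
RM8 starts after RM7 ends.

RM1 & RM2, RM4 & RM6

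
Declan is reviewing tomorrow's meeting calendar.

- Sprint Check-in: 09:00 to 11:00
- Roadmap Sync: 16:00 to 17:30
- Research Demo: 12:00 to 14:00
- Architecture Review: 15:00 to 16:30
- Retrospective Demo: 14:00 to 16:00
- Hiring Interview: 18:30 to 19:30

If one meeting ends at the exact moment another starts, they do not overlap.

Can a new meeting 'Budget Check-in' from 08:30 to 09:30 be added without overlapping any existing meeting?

No — it overlaps Sprint Check-in

Sprint Check-in: starts 09:00 before Budget Check-in ends 09:30, and ends 11:00 after Budget Check-in starts 08:30 → overlap.
Research Demo: starts 12:00 at or after Budget Check-in ends 09:30 → clear.
Retrospective Demo: starts 14:00 at or after Budget Check-in ends 09:30 → clear.
Architecture Review: starts 15:00 at or after Budget Check-in ends 09:30 → clear.
Roadmap Sync: starts 16:00 at or after Budget Check-in ends 09:30 → clear.
Hiring Interview: starts 18:30 at or after Budget Check-in ends 09:30 → clear.
Budget Check-in overlaps Sprint Check-in.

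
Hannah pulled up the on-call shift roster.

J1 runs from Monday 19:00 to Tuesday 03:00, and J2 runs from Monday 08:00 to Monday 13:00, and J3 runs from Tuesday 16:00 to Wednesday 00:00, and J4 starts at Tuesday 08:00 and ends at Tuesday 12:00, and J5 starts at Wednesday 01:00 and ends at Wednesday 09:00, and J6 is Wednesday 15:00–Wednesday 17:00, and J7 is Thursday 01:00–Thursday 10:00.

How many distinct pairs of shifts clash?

0

Sorted by start: J2, J1, J4, J3, J5, J6, J7.
J1 starts after J2 ends, so nothing later overlaps J2 either.
J4 starts after J1 ends, so nothing later overlaps J1 either.
J3 starts after J4 ends, so nothing later overlaps J4 either.
J5 starts after J3 ends, so nothing later overlaps J3 either.
J6 starts after J5 ends, so nothing later overlaps J5 either.
J7 starts after J6 ends.
No pair overlaps.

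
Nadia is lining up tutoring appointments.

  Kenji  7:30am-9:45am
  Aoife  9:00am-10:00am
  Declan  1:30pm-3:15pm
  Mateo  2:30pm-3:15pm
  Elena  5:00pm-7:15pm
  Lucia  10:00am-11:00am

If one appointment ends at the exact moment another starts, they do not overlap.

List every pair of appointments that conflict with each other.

Two intervals overlap when each starts before the other ends.
Sorted by start: Kenji, Aoife, Lucia, Declan, Mateo, Elena.
Aoife starts before Kenji ends → Kenji and Aoife overlap.
Lucia starts after Kenji ends, so Kenji has no further overlaps.
Lucia starts exactly when Aoife ends (back-to-back, no overlap), so Aoife has no further overlaps.
Declan starts after Lucia ends, so Lucia has no further overlaps.
Mateo starts before Declan ends → Declan and Mateo overlap.
Elena starts after Declan ends.
Elena starts after Mateo ends.

Aoife & Kenji, Declan & Mateo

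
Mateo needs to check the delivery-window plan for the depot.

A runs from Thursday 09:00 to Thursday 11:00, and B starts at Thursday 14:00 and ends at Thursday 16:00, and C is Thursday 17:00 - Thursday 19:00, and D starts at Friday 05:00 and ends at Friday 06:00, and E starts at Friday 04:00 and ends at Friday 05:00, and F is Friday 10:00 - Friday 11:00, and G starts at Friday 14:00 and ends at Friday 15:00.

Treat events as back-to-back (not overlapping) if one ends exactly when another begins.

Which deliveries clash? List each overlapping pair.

Check each pair: they overlap iff neither finishes before the other starts.
Sorted by start: A, B, C, E, D, F, G.
B starts after A ends — done with A.
C starts after B ends — done with B.
E starts after C ends — done with C.
D starts exactly when E ends (back-to-back, no overlap) — done with E.
F starts after D ends — done with D.
G starts after F ends.

no conflicts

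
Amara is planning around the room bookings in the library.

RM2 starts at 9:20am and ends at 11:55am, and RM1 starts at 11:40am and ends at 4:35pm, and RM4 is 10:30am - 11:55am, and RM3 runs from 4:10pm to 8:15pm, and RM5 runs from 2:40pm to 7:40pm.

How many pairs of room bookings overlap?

Sorted by start: RM2, RM4, RM1, RM5, RM3.
RM4 starts before RM2 ends → RM2 and RM4 overlap.
RM1 starts before RM2 ends → RM2 and RM1 overlap.
RM5 starts after RM2 ends, so nothing later overlaps RM2 either.
RM1 starts before RM4 ends → RM4 and RM1 overlap.
RM5 starts after RM4 ends, so nothing later overlaps RM4 either.
RM5 starts before RM1 ends → RM1 and RM5 overlap.
RM3 starts before RM1 ends → RM1 and RM3 overlap.
RM3 starts before RM5 ends → RM5 and RM3 overlap.
Overlapping pairs: RM1 & RM2, RM1 & RM3, RM1 & RM4, RM1 & RM5, RM2 & RM4, RM3 & RM5 — 6 in total.

6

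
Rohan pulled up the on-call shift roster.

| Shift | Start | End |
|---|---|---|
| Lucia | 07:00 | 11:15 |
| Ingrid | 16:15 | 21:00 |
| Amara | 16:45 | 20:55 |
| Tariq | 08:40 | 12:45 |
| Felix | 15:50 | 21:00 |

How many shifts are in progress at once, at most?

Walk through starts and ends in time order (an end at T is processed before a start at T):
07:00 start Lucia → 1
08:40 start Tariq → 2
11:15 end Lucia → 1
12:45 end Tariq → 0
15:50 start Felix → 1
16:15 start Ingrid → 2
16:45 start Amara → 3
20:55 end Amara → 2
21:00 end Felix → 1
21:00 end Ingrid → 0
Peak is 3, at 16:45 (Amara, Felix, Ingrid).

3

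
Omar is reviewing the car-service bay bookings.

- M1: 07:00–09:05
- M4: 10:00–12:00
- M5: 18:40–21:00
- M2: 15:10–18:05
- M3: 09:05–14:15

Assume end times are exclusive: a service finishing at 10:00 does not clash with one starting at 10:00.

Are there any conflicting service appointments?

Sorted by start: M1, M3, M4, M2, M5.
M3 starts exactly when M1 ends (back-to-back, no overlap) — done with M1.
M4 starts before M3 ends → M3 and M4 overlap.
That's a conflict, so the schedule is not conflict-free.

Yes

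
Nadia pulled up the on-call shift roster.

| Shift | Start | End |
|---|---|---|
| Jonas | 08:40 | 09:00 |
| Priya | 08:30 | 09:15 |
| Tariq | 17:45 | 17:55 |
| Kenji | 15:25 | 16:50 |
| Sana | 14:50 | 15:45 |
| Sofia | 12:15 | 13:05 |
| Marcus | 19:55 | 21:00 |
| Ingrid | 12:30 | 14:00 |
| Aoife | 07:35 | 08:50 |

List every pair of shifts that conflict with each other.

Aoife & Jonas, Aoife & Priya, Ingrid & Sofia, Jonas & Priya, Kenji & Sana

Check each pair: they overlap iff neither finishes before the other starts.
Sorted by start: Aoife, Priya, Jonas, Sofia, Ingrid, Sana, Kenji, Tariq, Marcus.
Priya starts before Aoife ends → Aoife and Priya overlap.
Jonas starts before Aoife ends → Aoife and Jonas overlap.
Sofia starts after Aoife ends — done with Aoife.
Jonas starts before Priya ends → Priya and Jonas overlap.
Sofia starts after Priya ends — done with Priya.
Sofia starts after Jonas ends — done with Jonas.
Ingrid starts before Sofia ends → Sofia and Ingrid overlap.
Sana starts after Sofia ends — done with Sofia.
Sana starts after Ingrid ends — done with Ingrid.
Kenji starts before Sana ends → Sana and Kenji overlap.
Tariq starts after Sana ends — done with Sana.
Tariq starts after Kenji ends — done with Kenji.
Marcus starts after Tariq ends.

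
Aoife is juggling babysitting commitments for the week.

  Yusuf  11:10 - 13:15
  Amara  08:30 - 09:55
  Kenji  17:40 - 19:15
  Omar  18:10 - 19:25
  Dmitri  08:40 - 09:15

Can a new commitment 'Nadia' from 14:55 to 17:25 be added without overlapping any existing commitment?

Amara: ends 09:55 at or before Nadia starts 14:55 → clear.
Dmitri: ends 09:15 at or before Nadia starts 14:55 → clear.
Yusuf: ends 13:15 at or before Nadia starts 14:55 → clear.
Kenji: starts 17:40 at or after Nadia ends 17:25 → clear.
Omar: starts 18:10 at or after Nadia ends 17:25 → clear.

Yes — the slot is free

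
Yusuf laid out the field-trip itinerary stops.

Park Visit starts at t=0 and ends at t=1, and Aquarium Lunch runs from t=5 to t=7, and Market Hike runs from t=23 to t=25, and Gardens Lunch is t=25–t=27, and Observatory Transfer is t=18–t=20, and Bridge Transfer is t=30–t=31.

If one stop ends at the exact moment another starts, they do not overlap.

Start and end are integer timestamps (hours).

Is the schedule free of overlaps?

Check each pair: they overlap iff neither finishes before the other starts.
Sorted by start: Park Visit, Aquarium Lunch, Observatory Transfer, Market Hike, Gardens Lunch, Bridge Transfer.
Aquarium Lunch starts after Park Visit ends, so Park Visit has no further overlaps.
Observatory Transfer starts after Aquarium Lunch ends, so Aquarium Lunch has no further overlaps.
Market Hike starts after Observatory Transfer ends, so Observatory Transfer has no further overlaps.
Gardens Lunch starts exactly when Market Hike ends (back-to-back, no overlap), so Market Hike has no further overlaps.
Bridge Transfer starts after Gardens Lunch ends.
Every pair is clear; the schedule has no overlaps.

Yes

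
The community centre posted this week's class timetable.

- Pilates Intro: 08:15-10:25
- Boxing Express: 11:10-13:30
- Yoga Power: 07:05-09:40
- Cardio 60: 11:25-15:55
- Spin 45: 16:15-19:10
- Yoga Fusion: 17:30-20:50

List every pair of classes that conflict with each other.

Sorted by start: Yoga Power, Pilates Intro, Boxing Express, Cardio 60, Spin 45, Yoga Fusion.
Pilates Intro starts before Yoga Power ends → Yoga Power and Pilates Intro overlap.
Boxing Express starts after Yoga Power ends, so nothing later overlaps Yoga Power either.
Boxing Express starts after Pilates Intro ends, so nothing later overlaps Pilates Intro either.
Cardio 60 starts before Boxing Express ends → Boxing Express and Cardio 60 overlap.
Spin 45 starts after Boxing Express ends, so nothing later overlaps Boxing Express either.
Spin 45 starts after Cardio 60 ends, so nothing later overlaps Cardio 60 either.
Yoga Fusion starts before Spin 45 ends → Spin 45 and Yoga Fusion overlap.

Boxing Express & Cardio 60, Pilates Intro & Yoga Power, Spin 45 & Yoga Fusion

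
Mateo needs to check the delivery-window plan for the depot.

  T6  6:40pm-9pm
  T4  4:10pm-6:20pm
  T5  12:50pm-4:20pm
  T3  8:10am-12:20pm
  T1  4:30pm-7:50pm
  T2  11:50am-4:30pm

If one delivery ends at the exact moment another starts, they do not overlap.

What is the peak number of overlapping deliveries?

Walk through starts and ends in time order (an end at T is processed before a start at T):
8:10am start T3 → 1
11:50am start T2 → 2
12:20pm end T3 → 1
12:50pm start T5 → 2
4:10pm start T4 → 3
4:20pm end T5 → 2
4:30pm end T2 → 1
4:30pm start T1 → 2
6:20pm end T4 → 1
6:40pm start T6 → 2
7:50pm end T1 → 1
9pm end T6 → 0
Peak is 3, at 4:10pm (T2, T4, T5).

3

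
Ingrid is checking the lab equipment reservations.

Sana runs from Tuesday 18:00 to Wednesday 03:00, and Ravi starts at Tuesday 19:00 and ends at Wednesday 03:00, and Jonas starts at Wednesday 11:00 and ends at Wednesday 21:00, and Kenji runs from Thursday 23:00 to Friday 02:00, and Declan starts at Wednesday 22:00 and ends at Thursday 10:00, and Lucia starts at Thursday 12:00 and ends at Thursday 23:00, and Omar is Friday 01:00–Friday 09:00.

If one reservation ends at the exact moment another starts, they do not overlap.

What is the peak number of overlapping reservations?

Sort all start/end points and keep a running count:
Tuesday 18:00 start Sana → 1
Tuesday 19:00 start Ravi → 2
Wednesday 03:00 end Ravi → 1
Wednesday 03:00 end Sana → 0
Wednesday 11:00 start Jonas → 1
Wednesday 21:00 end Jonas → 0
Wednesday 22:00 start Declan → 1
Thursday 10:00 end Declan → 0
Thursday 12:00 start Lucia → 1
Thursday 23:00 end Lucia → 0
Thursday 23:00 start Kenji → 1
Friday 01:00 start Omar → 2
Friday 02:00 end Kenji → 1
Friday 09:00 end Omar → 0
Peak is 2, at Tuesday 19:00 (Ravi, Sana).

2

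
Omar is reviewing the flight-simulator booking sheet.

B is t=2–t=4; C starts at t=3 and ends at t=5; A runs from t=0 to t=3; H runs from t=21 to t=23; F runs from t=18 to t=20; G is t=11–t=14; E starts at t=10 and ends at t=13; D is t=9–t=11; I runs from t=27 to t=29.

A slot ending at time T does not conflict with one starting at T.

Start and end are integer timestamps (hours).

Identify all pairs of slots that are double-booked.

Sorted by start: A, B, C, D, E, G, F, H, I.
B starts before A ends → A and B overlap.
C starts exactly when A ends (back-to-back, no overlap); A is clear from here.
C starts before B ends → B and C overlap.
D starts after B ends; B is clear from here.
D starts after C ends; C is clear from here.
E starts before D ends → D and E overlap.
G starts exactly when D ends (back-to-back, no overlap); D is clear from here.
G starts before E ends → E and G overlap.
F starts after E ends; E is clear from here.
F starts after G ends; G is clear from here.
H starts after F ends; F is clear from here.
I starts after H ends.

A & B, B & C, D & E, E & G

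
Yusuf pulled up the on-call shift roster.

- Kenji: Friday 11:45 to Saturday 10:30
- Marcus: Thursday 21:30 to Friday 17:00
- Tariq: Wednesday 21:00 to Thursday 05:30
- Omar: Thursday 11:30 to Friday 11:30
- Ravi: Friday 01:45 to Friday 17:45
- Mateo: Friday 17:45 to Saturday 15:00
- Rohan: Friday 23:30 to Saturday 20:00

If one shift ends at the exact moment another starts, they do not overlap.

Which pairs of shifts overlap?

Sorted by start: Tariq, Omar, Marcus, Ravi, Kenji, Mateo, Rohan.
Omar starts after Tariq ends, so nothing later overlaps Tariq either.
Marcus starts before Omar ends → Omar and Marcus overlap.
Ravi starts before Omar ends → Omar and Ravi overlap.
Kenji starts after Omar ends, so nothing later overlaps Omar either.
Ravi starts before Marcus ends → Marcus and Ravi overlap.
Kenji starts before Marcus ends → Marcus and Kenji overlap.
Mateo starts after Marcus ends, so nothing later overlaps Marcus either.
Kenji starts before Ravi ends → Ravi and Kenji overlap.
Mateo starts exactly when Ravi ends (back-to-back, no overlap), so nothing later overlaps Ravi either.
Mateo starts before Kenji ends → Kenji and Mateo overlap.
Rohan starts before Kenji ends → Kenji and Rohan overlap.
Rohan starts before Mateo ends → Mateo and Rohan overlap.

Kenji & Marcus, Kenji & Mateo, Kenji & Ravi, Kenji & Rohan, Marcus & Omar, Marcus & Ravi, Mateo & Rohan, Omar & Ravi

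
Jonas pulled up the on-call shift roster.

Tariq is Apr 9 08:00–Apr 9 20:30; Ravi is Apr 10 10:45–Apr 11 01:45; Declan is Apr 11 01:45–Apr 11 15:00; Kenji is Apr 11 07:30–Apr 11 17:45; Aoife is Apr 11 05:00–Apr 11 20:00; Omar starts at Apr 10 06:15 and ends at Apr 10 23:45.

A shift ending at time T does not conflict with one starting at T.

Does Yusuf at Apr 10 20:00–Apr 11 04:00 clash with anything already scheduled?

Tariq: ends Apr 9 20:30 at or before Yusuf starts Apr 10 20:00 → clear.
Omar: starts Apr 10 06:15 before Yusuf ends Apr 11 04:00, and ends Apr 10 23:45 after Yusuf starts Apr 10 20:00 → overlap.
Ravi: starts Apr 10 10:45 before Yusuf ends Apr 11 04:00, and ends Apr 11 01:45 after Yusuf starts Apr 10 20:00 → overlap.
Declan: starts Apr 11 01:45 before Yusuf ends Apr 11 04:00, and ends Apr 11 15:00 after Yusuf starts Apr 10 20:00 → overlap.
Aoife: starts Apr 11 05:00 at or after Yusuf ends Apr 11 04:00 → clear.
Kenji: starts Apr 11 07:30 at or after Yusuf ends Apr 11 04:00 → clear.
Yusuf overlaps Omar, Ravi, Declan.

Yes — it overlaps Declan, Omar, Ravi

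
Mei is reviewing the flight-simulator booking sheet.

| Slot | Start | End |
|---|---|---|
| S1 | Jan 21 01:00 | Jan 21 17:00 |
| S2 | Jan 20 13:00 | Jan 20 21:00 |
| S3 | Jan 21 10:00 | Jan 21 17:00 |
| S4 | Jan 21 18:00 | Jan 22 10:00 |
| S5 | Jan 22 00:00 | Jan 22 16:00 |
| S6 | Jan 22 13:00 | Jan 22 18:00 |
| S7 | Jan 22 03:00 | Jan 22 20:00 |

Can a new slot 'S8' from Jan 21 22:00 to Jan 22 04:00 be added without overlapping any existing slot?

S2: ends Jan 20 21:00 at or before S8 starts Jan 21 22:00 → clear.
S1: ends Jan 21 17:00 at or before S8 starts Jan 21 22:00 → clear.
S3: ends Jan 21 17:00 at or before S8 starts Jan 21 22:00 → clear.
S4: starts Jan 21 18:00 before S8 ends Jan 22 04:00, and ends Jan 22 10:00 after S8 starts Jan 21 22:00 → overlap.
S5: starts Jan 22 00:00 before S8 ends Jan 22 04:00, and ends Jan 22 16:00 after S8 starts Jan 21 22:00 → overlap.
S7: starts Jan 22 03:00 before S8 ends Jan 22 04:00, and ends Jan 22 20:00 after S8 starts Jan 21 22:00 → overlap.
S6: starts Jan 22 13:00 at or after S8 ends Jan 22 04:00 → clear.
S8 overlaps S4, S5, S7.

No — it overlaps S4, S5, S7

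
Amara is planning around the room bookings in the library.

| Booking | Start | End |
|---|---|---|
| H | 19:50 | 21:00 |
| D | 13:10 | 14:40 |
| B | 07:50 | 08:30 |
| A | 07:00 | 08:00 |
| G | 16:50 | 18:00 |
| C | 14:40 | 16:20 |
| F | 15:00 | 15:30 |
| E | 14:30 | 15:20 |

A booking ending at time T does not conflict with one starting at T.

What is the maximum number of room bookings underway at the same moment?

Sort all start/end points and keep a running count:
07:00 start A → 1
07:50 start B → 2
08:00 end A → 1
08:30 end B → 0
13:10 start D → 1
14:30 start E → 2
14:40 end D → 1
14:40 start C → 2
15:00 start F → 3
15:20 end E → 2
15:30 end F → 1
16:20 end C → 0
16:50 start G → 1
18:00 end G → 0
19:50 start H → 1
21:00 end H → 0
Peak is 3, at 15:00 (C, E, F).

3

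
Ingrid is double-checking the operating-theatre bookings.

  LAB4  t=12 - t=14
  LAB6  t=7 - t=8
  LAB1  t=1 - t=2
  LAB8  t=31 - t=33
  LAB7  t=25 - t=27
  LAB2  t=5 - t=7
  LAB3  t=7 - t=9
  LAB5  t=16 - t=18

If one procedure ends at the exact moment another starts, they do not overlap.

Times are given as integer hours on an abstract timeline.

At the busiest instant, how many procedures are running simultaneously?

Sweep the timeline, counting +1 at each start and −1 at each end (ends before starts at a tie):
t=1 start LAB1 → 1
t=2 end LAB1 → 0
t=5 start LAB2 → 1
t=7 end LAB2 → 0
t=7 start LAB3 → 1
t=7 start LAB6 → 2
t=8 end LAB6 → 1
t=9 end LAB3 → 0
t=12 start LAB4 → 1
t=14 end LAB4 → 0
t=16 start LAB5 → 1
t=18 end LAB5 → 0
t=25 start LAB7 → 1
t=27 end LAB7 → 0
t=31 start LAB8 → 1
t=33 end LAB8 → 0
Peak is 2, at t=7 (LAB3, LAB6).

2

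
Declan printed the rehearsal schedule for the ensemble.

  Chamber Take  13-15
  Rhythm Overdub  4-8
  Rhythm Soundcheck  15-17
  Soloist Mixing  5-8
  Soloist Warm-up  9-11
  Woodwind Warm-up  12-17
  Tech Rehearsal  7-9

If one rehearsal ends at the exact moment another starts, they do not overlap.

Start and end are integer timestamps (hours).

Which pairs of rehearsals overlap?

Chamber Take & Woodwind Warm-up, Rhythm Overdub & Soloist Mixing, Rhythm Overdub & Tech Rehearsal, Rhythm Soundcheck & Woodwind Warm-up, Soloist Mixing & Tech Rehearsal

Sorted by start: Rhythm Overdub, Soloist Mixing, Tech Rehearsal, Soloist Warm-up, Woodwind Warm-up, Chamber Take, Rhythm Soundcheck.
Soloist Mixing starts before Rhythm Overdub ends → Rhythm Overdub and Soloist Mixing overlap.
Tech Rehearsal starts before Rhythm Overdub ends → Rhythm Overdub and Tech Rehearsal overlap.
Soloist Warm-up starts after Rhythm Overdub ends — done with Rhythm Overdub.
Tech Rehearsal starts before Soloist Mixing ends → Soloist Mixing and Tech Rehearsal overlap.
Soloist Warm-up starts after Soloist Mixing ends — done with Soloist Mixing.
Soloist Warm-up starts exactly when Tech Rehearsal ends (back-to-back, no overlap) — done with Tech Rehearsal.
Woodwind Warm-up starts after Soloist Warm-up ends — done with Soloist Warm-up.
Chamber Take starts before Woodwind Warm-up ends → Woodwind Warm-up and Chamber Take overlap.
Rhythm Soundcheck starts before Woodwind Warm-up ends → Woodwind Warm-up and Rhythm Soundcheck overlap.
Rhythm Soundcheck starts exactly when Chamber Take ends (back-to-back, no overlap).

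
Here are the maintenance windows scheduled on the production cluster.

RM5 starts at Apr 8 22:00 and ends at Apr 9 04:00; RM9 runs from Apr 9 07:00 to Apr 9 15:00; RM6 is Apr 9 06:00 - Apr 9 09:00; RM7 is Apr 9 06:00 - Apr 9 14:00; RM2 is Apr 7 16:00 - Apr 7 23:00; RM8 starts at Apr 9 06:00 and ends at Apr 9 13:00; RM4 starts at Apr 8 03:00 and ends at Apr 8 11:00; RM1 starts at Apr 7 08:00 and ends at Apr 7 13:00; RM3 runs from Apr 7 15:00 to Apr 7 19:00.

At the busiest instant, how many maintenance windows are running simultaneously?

4

Sort all start/end points and keep a running count:
Apr 7 08:00 start RM1 → 1
Apr 7 13:00 end RM1 → 0
Apr 7 15:00 start RM3 → 1
Apr 7 16:00 start RM2 → 2
Apr 7 19:00 end RM3 → 1
Apr 7 23:00 end RM2 → 0
Apr 8 03:00 start RM4 → 1
Apr 8 11:00 end RM4 → 0
Apr 8 22:00 start RM5 → 1
Apr 9 04:00 end RM5 → 0
Apr 9 06:00 start RM6 → 1
Apr 9 06:00 start RM7 → 2
Apr 9 06:00 start RM8 → 3
Apr 9 07:00 start RM9 → 4
Apr 9 09:00 end RM6 → 3
Apr 9 13:00 end RM8 → 2
Apr 9 14:00 end RM7 → 1
Apr 9 15:00 end RM9 → 0
Peak is 4, at Apr 9 07:00 (RM6, RM7, RM8, RM9).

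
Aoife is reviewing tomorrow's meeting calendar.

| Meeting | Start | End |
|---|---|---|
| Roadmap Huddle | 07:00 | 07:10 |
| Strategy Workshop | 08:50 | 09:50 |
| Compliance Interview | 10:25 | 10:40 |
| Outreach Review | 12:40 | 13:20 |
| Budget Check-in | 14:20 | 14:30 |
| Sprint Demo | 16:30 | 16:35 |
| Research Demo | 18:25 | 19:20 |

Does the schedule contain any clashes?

No

Sorted by start: Roadmap Huddle, Strategy Workshop, Compliance Interview, Outreach Review, Budget Check-in, Sprint Demo, Research Demo.
Strategy Workshop starts after Roadmap Huddle ends, so nothing later overlaps Roadmap Huddle either.
Compliance Interview starts after Strategy Workshop ends, so nothing later overlaps Strategy Workshop either.
Outreach Review starts after Compliance Interview ends, so nothing later overlaps Compliance Interview either.
Budget Check-in starts after Outreach Review ends, so nothing later overlaps Outreach Review either.
Sprint Demo starts after Budget Check-in ends, so nothing later overlaps Budget Check-in either.
Research Demo starts after Sprint Demo ends.
Every pair is clear; the schedule has no overlaps.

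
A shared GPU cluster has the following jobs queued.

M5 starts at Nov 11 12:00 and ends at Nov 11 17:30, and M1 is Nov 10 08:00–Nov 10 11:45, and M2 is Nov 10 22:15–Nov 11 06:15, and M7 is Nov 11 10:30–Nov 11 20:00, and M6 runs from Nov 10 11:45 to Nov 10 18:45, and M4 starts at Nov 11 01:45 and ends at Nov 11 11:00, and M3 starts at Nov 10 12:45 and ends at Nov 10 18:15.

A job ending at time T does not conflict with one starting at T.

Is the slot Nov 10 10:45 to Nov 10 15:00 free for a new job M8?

No — it overlaps M1, M3, M6

M1: starts Nov 10 08:00 before M8 ends Nov 10 15:00, and ends Nov 10 11:45 after M8 starts Nov 10 10:45 → overlap.
M6: starts Nov 10 11:45 before M8 ends Nov 10 15:00, and ends Nov 10 18:45 after M8 starts Nov 10 10:45 → overlap.
M3: starts Nov 10 12:45 before M8 ends Nov 10 15:00, and ends Nov 10 18:15 after M8 starts Nov 10 10:45 → overlap.
M2: starts Nov 10 22:15 at or after M8 ends Nov 10 15:00 → clear.
M4: starts Nov 11 01:45 at or after M8 ends Nov 10 15:00 → clear.
M7: starts Nov 11 10:30 at or after M8 ends Nov 10 15:00 → clear.
M5: starts Nov 11 12:00 at or after M8 ends Nov 10 15:00 → clear.
M8 overlaps M1, M3, M6.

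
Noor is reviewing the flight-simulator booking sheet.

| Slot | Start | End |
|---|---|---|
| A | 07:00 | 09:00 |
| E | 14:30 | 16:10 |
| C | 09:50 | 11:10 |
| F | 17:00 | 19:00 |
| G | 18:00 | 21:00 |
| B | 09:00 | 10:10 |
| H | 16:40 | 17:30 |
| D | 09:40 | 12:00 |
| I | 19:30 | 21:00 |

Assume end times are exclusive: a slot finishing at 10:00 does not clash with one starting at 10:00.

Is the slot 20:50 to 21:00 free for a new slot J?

A: ends 09:00 at or before J starts 20:50 → clear.
B: ends 10:10 at or before J starts 20:50 → clear.
D: ends 12:00 at or before J starts 20:50 → clear.
C: ends 11:10 at or before J starts 20:50 → clear.
E: ends 16:10 at or before J starts 20:50 → clear.
H: ends 17:30 at or before J starts 20:50 → clear.
F: ends 19:00 at or before J starts 20:50 → clear.
G: starts 18:00 before J ends 21:00, and ends 21:00 after J starts 20:50 → overlap.
I: starts 19:30 before J ends 21:00, and ends 21:00 after J starts 20:50 → overlap.
J overlaps G, I.

No — it overlaps G, I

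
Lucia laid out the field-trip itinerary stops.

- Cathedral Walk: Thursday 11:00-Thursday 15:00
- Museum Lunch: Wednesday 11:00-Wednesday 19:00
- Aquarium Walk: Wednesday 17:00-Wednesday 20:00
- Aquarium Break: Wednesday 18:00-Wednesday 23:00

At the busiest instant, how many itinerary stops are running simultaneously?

3

Sort all start/end points and keep a running count:
Wednesday 11:00 start Museum Lunch → 1
Wednesday 17:00 start Aquarium Walk → 2
Wednesday 18:00 start Aquarium Break → 3
Wednesday 19:00 end Museum Lunch → 2
Wednesday 20:00 end Aquarium Walk → 1
Wednesday 23:00 end Aquarium Break → 0
Thursday 11:00 start Cathedral Walk → 1
Thursday 15:00 end Cathedral Walk → 0
Peak is 3, at Wednesday 18:00 (Aquarium Break, Aquarium Walk, Museum Lunch).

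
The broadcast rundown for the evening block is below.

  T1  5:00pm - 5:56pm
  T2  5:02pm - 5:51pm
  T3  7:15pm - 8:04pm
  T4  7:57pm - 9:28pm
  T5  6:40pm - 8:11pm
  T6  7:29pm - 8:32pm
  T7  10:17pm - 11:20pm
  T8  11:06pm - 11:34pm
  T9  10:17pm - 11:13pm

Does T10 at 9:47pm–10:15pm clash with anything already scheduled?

No — it doesn't clash with anything

T1: ends 5:56pm at or before T10 starts 9:47pm → clear.
T2: ends 5:51pm at or before T10 starts 9:47pm → clear.
T5: ends 8:11pm at or before T10 starts 9:47pm → clear.
T3: ends 8:04pm at or before T10 starts 9:47pm → clear.
T6: ends 8:32pm at or before T10 starts 9:47pm → clear.
T4: ends 9:28pm at or before T10 starts 9:47pm → clear.
T7: starts 10:17pm at or after T10 ends 10:15pm → clear.
T9: starts 10:17pm at or after T10 ends 10:15pm → clear.
T8: starts 11:06pm at or after T10 ends 10:15pm → clear.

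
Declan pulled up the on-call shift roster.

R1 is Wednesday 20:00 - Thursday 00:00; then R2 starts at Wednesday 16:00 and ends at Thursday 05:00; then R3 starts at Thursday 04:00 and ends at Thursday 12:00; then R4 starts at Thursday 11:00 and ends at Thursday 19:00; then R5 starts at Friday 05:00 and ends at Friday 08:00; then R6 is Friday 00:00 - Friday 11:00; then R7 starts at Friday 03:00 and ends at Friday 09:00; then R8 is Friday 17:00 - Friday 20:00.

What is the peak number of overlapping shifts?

Sweep the timeline, counting +1 at each start and −1 at each end (ends before starts at a tie):
Wednesday 16:00 start R2 → 1
Wednesday 20:00 start R1 → 2
Thursday 00:00 end R1 → 1
Thursday 04:00 start R3 → 2
Thursday 05:00 end R2 → 1
Thursday 11:00 start R4 → 2
Thursday 12:00 end R3 → 1
Thursday 19:00 end R4 → 0
Friday 00:00 start R6 → 1
Friday 03:00 start R7 → 2
Friday 05:00 start R5 → 3
Friday 08:00 end R5 → 2
Friday 09:00 end R7 → 1
Friday 11:00 end R6 → 0
Friday 17:00 start R8 → 1
Friday 20:00 end R8 → 0
Peak is 3, at Friday 05:00 (R5, R6, R7).

3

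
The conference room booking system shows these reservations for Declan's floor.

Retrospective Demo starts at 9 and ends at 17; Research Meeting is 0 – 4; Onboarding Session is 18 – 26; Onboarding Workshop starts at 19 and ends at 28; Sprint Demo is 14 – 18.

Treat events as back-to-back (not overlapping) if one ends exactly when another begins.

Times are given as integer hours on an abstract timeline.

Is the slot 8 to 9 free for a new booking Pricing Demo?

Research Meeting: ends 4 at or before Pricing Demo starts 8 → clear.
Retrospective Demo: starts 9 at or after Pricing Demo ends 9 → clear.
Sprint Demo: starts 14 at or after Pricing Demo ends 9 → clear.
Onboarding Session: starts 18 at or after Pricing Demo ends 9 → clear.
Onboarding Workshop: starts 19 at or after Pricing Demo ends 9 → clear.

Yes — the slot is free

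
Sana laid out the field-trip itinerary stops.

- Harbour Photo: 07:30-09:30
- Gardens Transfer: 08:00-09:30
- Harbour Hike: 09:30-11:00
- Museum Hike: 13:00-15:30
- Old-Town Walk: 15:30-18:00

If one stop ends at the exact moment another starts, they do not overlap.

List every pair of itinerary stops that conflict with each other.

Gardens Transfer & Harbour Photo

Sorted by start: Harbour Photo, Gardens Transfer, Harbour Hike, Museum Hike, Old-Town Walk.
Gardens Transfer starts before Harbour Photo ends → Harbour Photo and Gardens Transfer overlap.
Harbour Hike starts exactly when Harbour Photo ends (back-to-back, no overlap); Harbour Photo is clear from here.
Harbour Hike starts exactly when Gardens Transfer ends (back-to-back, no overlap); Gardens Transfer is clear from here.
Museum Hike starts after Harbour Hike ends; Harbour Hike is clear from here.
Old-Town Walk starts exactly when Museum Hike ends (back-to-back, no overlap).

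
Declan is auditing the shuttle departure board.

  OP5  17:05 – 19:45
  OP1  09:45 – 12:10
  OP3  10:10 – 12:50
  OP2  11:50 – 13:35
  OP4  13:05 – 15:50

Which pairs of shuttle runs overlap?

OP1 & OP2, OP1 & OP3, OP2 & OP3, OP2 & OP4

Two intervals overlap when each starts before the other ends.
Sorted by start: OP1, OP3, OP2, OP4, OP5.
OP3 starts before OP1 ends → OP1 and OP3 overlap.
OP2 starts before OP1 ends → OP1 and OP2 overlap.
OP4 starts after OP1 ends, so OP1 has no further overlaps.
OP2 starts before OP3 ends → OP3 and OP2 overlap.
OP4 starts after OP3 ends, so OP3 has no further overlaps.
OP4 starts before OP2 ends → OP2 and OP4 overlap.
OP5 starts after OP2 ends.
OP5 starts after OP4 ends.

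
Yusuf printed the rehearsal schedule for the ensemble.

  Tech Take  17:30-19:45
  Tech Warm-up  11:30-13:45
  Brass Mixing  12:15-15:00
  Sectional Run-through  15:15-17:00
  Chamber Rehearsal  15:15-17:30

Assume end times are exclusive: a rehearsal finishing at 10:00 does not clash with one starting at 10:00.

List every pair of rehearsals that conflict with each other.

Sorted by start: Tech Warm-up, Brass Mixing, Sectional Run-through, Chamber Rehearsal, Tech Take.
Brass Mixing starts before Tech Warm-up ends → Tech Warm-up and Brass Mixing overlap.
Sectional Run-through starts after Tech Warm-up ends, so Tech Warm-up has no further overlaps.
Sectional Run-through starts after Brass Mixing ends, so Brass Mixing has no further overlaps.
Chamber Rehearsal starts before Sectional Run-through ends → Sectional Run-through and Chamber Rehearsal overlap.
Tech Take starts after Sectional Run-through ends.
Tech Take starts exactly when Chamber Rehearsal ends (back-to-back, no overlap).

Brass Mixing & Tech Warm-up, Chamber Rehearsal & Sectional Run-through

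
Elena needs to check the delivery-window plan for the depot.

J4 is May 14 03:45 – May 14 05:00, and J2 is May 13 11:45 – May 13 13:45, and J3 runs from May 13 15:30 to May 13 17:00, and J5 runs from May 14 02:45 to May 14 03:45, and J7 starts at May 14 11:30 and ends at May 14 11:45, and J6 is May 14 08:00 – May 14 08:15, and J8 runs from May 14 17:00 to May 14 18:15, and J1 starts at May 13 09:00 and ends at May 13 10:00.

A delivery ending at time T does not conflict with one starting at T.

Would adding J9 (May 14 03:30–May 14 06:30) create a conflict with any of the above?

Yes — it overlaps J4, J5

J1: ends May 13 10:00 at or before J9 starts May 14 03:30 → clear.
J2: ends May 13 13:45 at or before J9 starts May 14 03:30 → clear.
J3: ends May 13 17:00 at or before J9 starts May 14 03:30 → clear.
J5: starts May 14 02:45 before J9 ends May 14 06:30, and ends May 14 03:45 after J9 starts May 14 03:30 → overlap.
J4: starts May 14 03:45 before J9 ends May 14 06:30, and ends May 14 05:00 after J9 starts May 14 03:30 → overlap.
J6: starts May 14 08:00 at or after J9 ends May 14 06:30 → clear.
J7: starts May 14 11:30 at or after J9 ends May 14 06:30 → clear.
J8: starts May 14 17:00 at or after J9 ends May 14 06:30 → clear.
J9 overlaps J4, J5.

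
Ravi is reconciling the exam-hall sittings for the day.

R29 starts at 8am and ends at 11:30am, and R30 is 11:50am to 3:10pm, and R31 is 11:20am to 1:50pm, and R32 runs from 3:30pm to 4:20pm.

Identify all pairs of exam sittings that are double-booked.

R29 & R31, R30 & R31

Sorted by start: R29, R31, R30, R32.
R31 starts before R29 ends → R29 and R31 overlap.
R30 starts after R29 ends, so nothing later overlaps R29 either.
R30 starts before R31 ends → R31 and R30 overlap.
R32 starts after R31 ends.
R32 starts after R30 ends.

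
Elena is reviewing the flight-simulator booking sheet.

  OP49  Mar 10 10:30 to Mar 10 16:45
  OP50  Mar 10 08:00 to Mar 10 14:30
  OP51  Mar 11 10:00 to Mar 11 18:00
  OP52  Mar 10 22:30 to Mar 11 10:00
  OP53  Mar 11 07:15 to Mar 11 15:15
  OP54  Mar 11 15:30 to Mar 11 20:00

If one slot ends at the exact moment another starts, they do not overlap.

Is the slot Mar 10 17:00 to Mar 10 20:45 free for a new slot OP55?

OP50: ends Mar 10 14:30 at or before OP55 starts Mar 10 17:00 → clear.
OP49: ends Mar 10 16:45 at or before OP55 starts Mar 10 17:00 → clear.
OP52: starts Mar 10 22:30 at or after OP55 ends Mar 10 20:45 → clear.
OP53: starts Mar 11 07:15 at or after OP55 ends Mar 10 20:45 → clear.
OP51: starts Mar 11 10:00 at or after OP55 ends Mar 10 20:45 → clear.
OP54: starts Mar 11 15:30 at or after OP55 ends Mar 10 20:45 → clear.

Yes — the slot is free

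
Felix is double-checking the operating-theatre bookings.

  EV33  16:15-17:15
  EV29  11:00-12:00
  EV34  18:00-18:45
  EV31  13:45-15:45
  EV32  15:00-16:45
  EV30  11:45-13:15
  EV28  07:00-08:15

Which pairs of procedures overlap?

Check each pair: they overlap iff neither finishes before the other starts.
Sorted by start: EV28, EV29, EV30, EV31, EV32, EV33, EV34.
EV29 starts after EV28 ends; EV28 is clear from here.
EV30 starts before EV29 ends → EV29 and EV30 overlap.
EV31 starts after EV29 ends; EV29 is clear from here.
EV31 starts after EV30 ends; EV30 is clear from here.
EV32 starts before EV31 ends → EV31 and EV32 overlap.
EV33 starts after EV31 ends; EV31 is clear from here.
EV33 starts before EV32 ends → EV32 and EV33 overlap.
EV34 starts after EV32 ends.
EV34 starts after EV33 ends.

EV29 & EV30, EV31 & EV32, EV32 & EV33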